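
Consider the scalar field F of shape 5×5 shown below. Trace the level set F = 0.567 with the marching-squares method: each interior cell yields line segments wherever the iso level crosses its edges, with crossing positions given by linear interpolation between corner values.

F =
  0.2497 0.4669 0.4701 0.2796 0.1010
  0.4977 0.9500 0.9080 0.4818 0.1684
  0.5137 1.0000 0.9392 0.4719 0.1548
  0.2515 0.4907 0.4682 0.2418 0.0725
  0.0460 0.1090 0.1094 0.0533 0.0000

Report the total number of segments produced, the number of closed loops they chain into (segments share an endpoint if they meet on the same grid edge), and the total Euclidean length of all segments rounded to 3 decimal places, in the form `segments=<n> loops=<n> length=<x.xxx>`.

cell (0,0): code 0100 → (0.207,1.000)–(1.000,0.153)
cell (0,1): code 1100 → (0.221,2.000)–(0.207,1.000)
cell (0,2): code 1000 → (1.000,2.800)–(0.221,2.000)
cell (1,0): code 0110 → (1.000,0.153)–(2.000,0.110)
cell (1,2): code 1001 → (2.000,2.796)–(1.000,2.800)
cell (2,0): code 0010 → (2.000,0.110)–(2.850,1.000)
cell (2,1): code 0011 → (2.850,1.000)–(2.790,2.000)
cell (2,2): code 0001 → (2.790,2.000)–(2.000,2.796)
total: 8 segments, chained into 1 closed loop(s), length Σ = 8.632427

segments=8 loops=1 length=8.632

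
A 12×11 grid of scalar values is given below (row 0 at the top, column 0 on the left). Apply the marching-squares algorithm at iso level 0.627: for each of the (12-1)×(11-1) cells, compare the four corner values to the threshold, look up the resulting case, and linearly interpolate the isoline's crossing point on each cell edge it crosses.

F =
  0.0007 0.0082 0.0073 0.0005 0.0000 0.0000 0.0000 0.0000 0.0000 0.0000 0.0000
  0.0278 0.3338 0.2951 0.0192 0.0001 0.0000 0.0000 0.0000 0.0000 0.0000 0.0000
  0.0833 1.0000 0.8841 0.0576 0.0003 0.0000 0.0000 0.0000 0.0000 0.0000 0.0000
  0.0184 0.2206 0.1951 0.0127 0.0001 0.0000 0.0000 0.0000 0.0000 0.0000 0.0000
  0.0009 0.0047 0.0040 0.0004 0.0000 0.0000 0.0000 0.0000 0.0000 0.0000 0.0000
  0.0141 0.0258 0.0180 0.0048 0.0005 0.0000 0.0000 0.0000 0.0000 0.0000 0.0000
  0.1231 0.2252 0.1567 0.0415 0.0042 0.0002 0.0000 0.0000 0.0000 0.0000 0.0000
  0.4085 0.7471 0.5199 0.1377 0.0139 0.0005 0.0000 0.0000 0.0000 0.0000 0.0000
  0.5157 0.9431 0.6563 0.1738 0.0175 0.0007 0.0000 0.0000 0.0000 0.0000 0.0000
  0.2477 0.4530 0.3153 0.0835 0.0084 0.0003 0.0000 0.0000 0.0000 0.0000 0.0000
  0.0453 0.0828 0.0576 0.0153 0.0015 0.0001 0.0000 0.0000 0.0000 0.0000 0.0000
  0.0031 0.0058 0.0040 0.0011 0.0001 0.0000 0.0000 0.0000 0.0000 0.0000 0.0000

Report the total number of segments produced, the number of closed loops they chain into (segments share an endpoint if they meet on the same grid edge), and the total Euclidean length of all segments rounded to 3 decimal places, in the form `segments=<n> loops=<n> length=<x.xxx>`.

segments=14 loops=2 length=9.797

cell (1,0): code 0100 → (1.440,1.000)–(2.000,0.593)
cell (1,1): code 1100 → (1.563,2.000)–(1.440,1.000)
cell (1,2): code 1000 → (2.000,2.311)–(1.563,2.000)
cell (2,0): code 0010 → (2.000,0.593)–(2.479,1.000)
cell (2,1): code 0011 → (2.479,1.000)–(2.373,2.000)
cell (2,2): code 0001 → (2.373,2.000)–(2.000,2.311)
cell (6,0): code 0100 → (6.770,1.000)–(7.000,0.645)
cell (6,1): code 1000 → (7.000,1.529)–(6.770,1.000)
cell (7,0): code 0110 → (7.000,0.645)–(8.000,0.260)
cell (7,1): code 1101 → (7.785,2.000)–(7.000,1.529)
cell (7,2): code 1000 → (8.000,2.061)–(7.785,2.000)
cell (8,0): code 0010 → (8.000,0.260)–(8.645,1.000)
cell (8,1): code 0011 → (8.645,1.000)–(8.086,2.000)
cell (8,2): code 0001 → (8.086,2.000)–(8.000,2.061)
total: 14 segments, chained into 2 closed loop(s), length Σ = 9.797317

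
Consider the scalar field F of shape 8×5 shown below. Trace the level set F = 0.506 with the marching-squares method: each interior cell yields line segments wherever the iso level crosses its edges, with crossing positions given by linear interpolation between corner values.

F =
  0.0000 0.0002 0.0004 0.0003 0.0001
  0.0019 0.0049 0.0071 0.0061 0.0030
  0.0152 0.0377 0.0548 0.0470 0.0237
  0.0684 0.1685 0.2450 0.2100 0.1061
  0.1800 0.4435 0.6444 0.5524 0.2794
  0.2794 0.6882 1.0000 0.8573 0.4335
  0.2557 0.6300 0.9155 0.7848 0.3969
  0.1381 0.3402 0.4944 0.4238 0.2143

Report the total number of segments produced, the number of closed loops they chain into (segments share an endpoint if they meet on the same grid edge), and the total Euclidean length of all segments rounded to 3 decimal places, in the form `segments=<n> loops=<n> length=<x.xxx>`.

segments=12 loops=1 length=10.246

cell (3,1): code 0100 → (3.653,2.000)–(4.000,1.311)
cell (3,2): code 1100 → (3.864,3.000)–(3.653,2.000)
cell (3,3): code 1000 → (4.000,3.170)–(3.864,3.000)
cell (4,0): code 0100 → (4.255,1.000)–(5.000,0.554)
cell (4,1): code 1110 → (4.000,1.311)–(4.255,1.000)
cell (4,3): code 1001 → (5.000,3.829)–(4.000,3.170)
cell (5,0): code 0110 → (5.000,0.554)–(6.000,0.669)
cell (5,3): code 1001 → (6.000,3.719)–(5.000,3.829)
cell (6,0): code 0010 → (6.000,0.669)–(6.428,1.000)
cell (6,1): code 0011 → (6.428,1.000)–(6.972,2.000)
cell (6,2): code 0011 → (6.972,2.000)–(6.772,3.000)
cell (6,3): code 0001 → (6.772,3.000)–(6.000,3.719)
total: 12 segments, chained into 1 closed loop(s), length Σ = 10.245653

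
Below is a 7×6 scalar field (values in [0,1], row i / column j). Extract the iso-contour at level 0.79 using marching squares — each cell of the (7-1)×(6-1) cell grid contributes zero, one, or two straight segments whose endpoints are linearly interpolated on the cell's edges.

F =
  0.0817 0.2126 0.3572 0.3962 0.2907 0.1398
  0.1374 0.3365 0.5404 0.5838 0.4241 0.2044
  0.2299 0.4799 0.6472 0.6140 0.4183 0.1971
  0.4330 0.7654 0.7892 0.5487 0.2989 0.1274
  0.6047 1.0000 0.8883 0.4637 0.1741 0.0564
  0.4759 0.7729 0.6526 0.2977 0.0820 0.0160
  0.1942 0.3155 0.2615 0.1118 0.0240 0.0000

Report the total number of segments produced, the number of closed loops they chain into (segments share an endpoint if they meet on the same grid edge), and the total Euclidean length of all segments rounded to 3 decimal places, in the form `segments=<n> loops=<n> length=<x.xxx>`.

cell (3,0): code 0100 → (3.105,1.000)–(4.000,0.469)
cell (3,1): code 1100 → (3.008,2.000)–(3.105,1.000)
cell (3,2): code 1000 → (4.000,2.232)–(3.008,2.000)
cell (4,0): code 0010 → (4.000,0.469)–(4.925,1.000)
cell (4,1): code 0011 → (4.925,1.000)–(4.417,2.000)
cell (4,2): code 0001 → (4.417,2.000)–(4.000,2.232)
total: 6 segments, chained into 1 closed loop(s), length Σ = 5.729088

segments=6 loops=1 length=5.729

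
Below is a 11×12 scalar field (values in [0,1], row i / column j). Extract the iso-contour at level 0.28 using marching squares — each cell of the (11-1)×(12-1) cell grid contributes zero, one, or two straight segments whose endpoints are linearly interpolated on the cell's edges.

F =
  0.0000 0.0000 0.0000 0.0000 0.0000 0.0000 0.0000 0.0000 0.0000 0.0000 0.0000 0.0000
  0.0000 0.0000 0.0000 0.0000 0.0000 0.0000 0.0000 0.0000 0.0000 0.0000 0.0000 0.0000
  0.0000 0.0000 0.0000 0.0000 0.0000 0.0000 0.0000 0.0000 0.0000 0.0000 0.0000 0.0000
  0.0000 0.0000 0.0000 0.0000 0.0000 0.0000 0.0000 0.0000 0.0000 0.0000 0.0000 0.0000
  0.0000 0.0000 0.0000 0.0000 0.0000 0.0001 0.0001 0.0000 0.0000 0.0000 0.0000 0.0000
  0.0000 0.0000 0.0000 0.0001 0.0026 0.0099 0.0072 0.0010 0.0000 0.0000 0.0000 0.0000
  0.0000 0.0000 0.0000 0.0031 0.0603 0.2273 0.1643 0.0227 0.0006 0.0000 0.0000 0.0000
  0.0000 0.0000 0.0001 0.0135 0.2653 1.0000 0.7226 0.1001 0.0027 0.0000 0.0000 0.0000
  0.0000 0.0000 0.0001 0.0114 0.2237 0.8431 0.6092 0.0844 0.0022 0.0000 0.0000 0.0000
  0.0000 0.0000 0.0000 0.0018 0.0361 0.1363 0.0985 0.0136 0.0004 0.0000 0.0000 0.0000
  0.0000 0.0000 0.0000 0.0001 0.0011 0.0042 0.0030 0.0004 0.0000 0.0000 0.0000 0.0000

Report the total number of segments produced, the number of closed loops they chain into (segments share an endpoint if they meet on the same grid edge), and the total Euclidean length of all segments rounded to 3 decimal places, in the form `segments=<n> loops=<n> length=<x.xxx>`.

cell (6,4): code 0100 → (6.068,5.000)–(7.000,4.020)
cell (6,5): code 1100 → (6.207,6.000)–(6.068,5.000)
cell (6,6): code 1000 → (7.000,6.711)–(6.207,6.000)
cell (7,4): code 0110 → (7.000,4.020)–(8.000,4.091)
cell (7,6): code 1001 → (8.000,6.627)–(7.000,6.711)
cell (8,4): code 0010 → (8.000,4.091)–(8.797,5.000)
cell (8,5): code 0011 → (8.797,5.000)–(8.645,6.000)
cell (8,6): code 0001 → (8.645,6.000)–(8.000,6.627)
total: 8 segments, chained into 1 closed loop(s), length Σ = 8.552531

segments=8 loops=1 length=8.553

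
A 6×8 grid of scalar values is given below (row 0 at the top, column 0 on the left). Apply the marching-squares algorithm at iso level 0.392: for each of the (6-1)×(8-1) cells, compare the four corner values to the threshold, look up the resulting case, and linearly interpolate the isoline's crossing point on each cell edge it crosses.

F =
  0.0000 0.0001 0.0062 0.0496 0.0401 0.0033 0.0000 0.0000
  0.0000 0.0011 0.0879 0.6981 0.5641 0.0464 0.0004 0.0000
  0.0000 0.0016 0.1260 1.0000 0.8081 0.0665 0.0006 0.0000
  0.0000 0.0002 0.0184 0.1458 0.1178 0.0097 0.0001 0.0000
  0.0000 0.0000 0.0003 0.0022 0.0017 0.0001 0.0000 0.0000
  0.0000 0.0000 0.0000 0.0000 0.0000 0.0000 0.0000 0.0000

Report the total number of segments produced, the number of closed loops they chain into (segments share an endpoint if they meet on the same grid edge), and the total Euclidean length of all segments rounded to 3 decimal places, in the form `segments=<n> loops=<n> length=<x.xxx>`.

segments=8 loops=1 length=7.036

cell (0,2): code 0100 → (0.528,3.000)–(1.000,2.498)
cell (0,3): code 1100 → (0.672,4.000)–(0.528,3.000)
cell (0,4): code 1000 → (1.000,4.332)–(0.672,4.000)
cell (1,2): code 0110 → (1.000,2.498)–(2.000,2.304)
cell (1,4): code 1001 → (2.000,4.561)–(1.000,4.332)
cell (2,2): code 0010 → (2.000,2.304)–(2.712,3.000)
cell (2,3): code 0011 → (2.712,3.000)–(2.603,4.000)
cell (2,4): code 0001 → (2.603,4.000)–(2.000,4.561)
total: 8 segments, chained into 1 closed loop(s), length Σ = 7.035511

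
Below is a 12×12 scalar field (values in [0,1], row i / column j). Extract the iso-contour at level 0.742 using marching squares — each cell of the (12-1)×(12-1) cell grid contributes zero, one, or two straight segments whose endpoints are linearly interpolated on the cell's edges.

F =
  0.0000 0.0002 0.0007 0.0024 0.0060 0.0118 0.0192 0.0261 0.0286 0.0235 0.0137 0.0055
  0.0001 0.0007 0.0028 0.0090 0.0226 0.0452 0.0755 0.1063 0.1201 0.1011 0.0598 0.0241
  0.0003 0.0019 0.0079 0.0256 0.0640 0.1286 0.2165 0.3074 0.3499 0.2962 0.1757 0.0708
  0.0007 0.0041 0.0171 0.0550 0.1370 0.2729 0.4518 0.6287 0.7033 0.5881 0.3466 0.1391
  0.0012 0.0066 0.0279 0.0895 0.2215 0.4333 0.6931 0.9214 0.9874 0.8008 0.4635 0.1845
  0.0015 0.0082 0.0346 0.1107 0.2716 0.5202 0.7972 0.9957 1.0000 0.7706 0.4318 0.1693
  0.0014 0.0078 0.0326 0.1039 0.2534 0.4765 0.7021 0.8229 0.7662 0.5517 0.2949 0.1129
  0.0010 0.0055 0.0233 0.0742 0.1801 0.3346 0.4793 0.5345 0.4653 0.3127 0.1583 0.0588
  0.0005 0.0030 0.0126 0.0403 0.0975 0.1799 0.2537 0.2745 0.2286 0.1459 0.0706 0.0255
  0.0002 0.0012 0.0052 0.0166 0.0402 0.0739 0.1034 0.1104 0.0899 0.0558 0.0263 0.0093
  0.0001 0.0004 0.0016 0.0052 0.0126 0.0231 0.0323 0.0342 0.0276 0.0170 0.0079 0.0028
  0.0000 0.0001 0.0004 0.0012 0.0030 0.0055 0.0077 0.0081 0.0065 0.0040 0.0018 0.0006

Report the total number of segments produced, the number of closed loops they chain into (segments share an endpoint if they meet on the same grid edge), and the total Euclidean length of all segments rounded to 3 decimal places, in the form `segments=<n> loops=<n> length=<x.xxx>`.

segments=14 loops=1 length=10.031

cell (3,6): code 0100 → (3.387,7.000)–(4.000,6.214)
cell (3,7): code 1100 → (3.136,8.000)–(3.387,7.000)
cell (3,8): code 1100 → (3.724,9.000)–(3.136,8.000)
cell (3,9): code 1000 → (4.000,9.174)–(3.724,9.000)
cell (4,5): code 0100 → (4.470,6.000)–(5.000,5.801)
cell (4,6): code 1110 → (4.000,6.214)–(4.470,6.000)
cell (4,9): code 1001 → (5.000,9.084)–(4.000,9.174)
cell (5,5): code 0010 → (5.000,5.801)–(5.580,6.000)
cell (5,6): code 0111 → (5.580,6.000)–(6.000,6.330)
cell (5,8): code 1011 → (6.000,8.113)–(5.131,9.000)
cell (5,9): code 0001 → (5.131,9.000)–(5.000,9.084)
cell (6,6): code 0010 → (6.000,6.330)–(6.281,7.000)
cell (6,7): code 0011 → (6.281,7.000)–(6.080,8.000)
cell (6,8): code 0001 → (6.080,8.000)–(6.000,8.113)
total: 14 segments, chained into 1 closed loop(s), length Σ = 10.030665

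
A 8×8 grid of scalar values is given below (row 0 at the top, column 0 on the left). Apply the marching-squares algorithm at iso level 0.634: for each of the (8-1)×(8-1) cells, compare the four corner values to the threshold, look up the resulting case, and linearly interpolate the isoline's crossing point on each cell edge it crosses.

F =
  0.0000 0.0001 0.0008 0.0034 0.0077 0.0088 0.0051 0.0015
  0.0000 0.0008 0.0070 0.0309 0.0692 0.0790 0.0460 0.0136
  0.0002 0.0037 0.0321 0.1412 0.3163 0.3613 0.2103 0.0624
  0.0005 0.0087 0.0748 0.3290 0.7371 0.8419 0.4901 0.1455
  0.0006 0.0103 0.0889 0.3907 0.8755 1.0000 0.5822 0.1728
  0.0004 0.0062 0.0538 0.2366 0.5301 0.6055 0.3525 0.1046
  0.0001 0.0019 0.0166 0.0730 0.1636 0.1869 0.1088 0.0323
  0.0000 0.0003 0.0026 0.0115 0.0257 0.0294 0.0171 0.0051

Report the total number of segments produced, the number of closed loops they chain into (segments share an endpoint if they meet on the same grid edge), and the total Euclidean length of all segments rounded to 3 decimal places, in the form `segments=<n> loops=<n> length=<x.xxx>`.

segments=8 loops=1 length=7.332

cell (2,3): code 0100 → (2.755,4.000)–(3.000,3.747)
cell (2,4): code 1100 → (2.567,5.000)–(2.755,4.000)
cell (2,5): code 1000 → (3.000,5.591)–(2.567,5.000)
cell (3,3): code 0110 → (3.000,3.747)–(4.000,3.502)
cell (3,5): code 1001 → (4.000,5.876)–(3.000,5.591)
cell (4,3): code 0010 → (4.000,3.502)–(4.699,4.000)
cell (4,4): code 0011 → (4.699,4.000)–(4.928,5.000)
cell (4,5): code 0001 → (4.928,5.000)–(4.000,5.876)
total: 8 segments, chained into 1 closed loop(s), length Σ = 7.331538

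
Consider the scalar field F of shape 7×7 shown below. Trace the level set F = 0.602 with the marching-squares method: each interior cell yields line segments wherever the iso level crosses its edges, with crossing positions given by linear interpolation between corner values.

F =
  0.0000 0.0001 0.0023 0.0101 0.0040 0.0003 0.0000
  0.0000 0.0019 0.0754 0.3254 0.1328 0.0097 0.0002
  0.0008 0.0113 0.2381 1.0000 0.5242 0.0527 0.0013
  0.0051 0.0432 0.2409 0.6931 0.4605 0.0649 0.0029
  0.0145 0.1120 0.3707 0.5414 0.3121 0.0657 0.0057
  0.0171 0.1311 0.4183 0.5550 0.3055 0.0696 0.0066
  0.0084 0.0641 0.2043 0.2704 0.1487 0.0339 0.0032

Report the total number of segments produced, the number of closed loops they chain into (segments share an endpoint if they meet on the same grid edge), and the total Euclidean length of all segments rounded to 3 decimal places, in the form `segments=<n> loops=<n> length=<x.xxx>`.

cell (1,2): code 0100 → (1.410,3.000)–(2.000,2.478)
cell (1,3): code 1000 → (2.000,3.836)–(1.410,3.000)
cell (2,2): code 0110 → (2.000,2.478)–(3.000,2.799)
cell (2,3): code 1001 → (3.000,3.392)–(2.000,3.836)
cell (3,2): code 0010 → (3.000,2.799)–(3.601,3.000)
cell (3,3): code 0001 → (3.601,3.000)–(3.000,3.392)
total: 6 segments, chained into 1 closed loop(s), length Σ = 5.306703

segments=6 loops=1 length=5.307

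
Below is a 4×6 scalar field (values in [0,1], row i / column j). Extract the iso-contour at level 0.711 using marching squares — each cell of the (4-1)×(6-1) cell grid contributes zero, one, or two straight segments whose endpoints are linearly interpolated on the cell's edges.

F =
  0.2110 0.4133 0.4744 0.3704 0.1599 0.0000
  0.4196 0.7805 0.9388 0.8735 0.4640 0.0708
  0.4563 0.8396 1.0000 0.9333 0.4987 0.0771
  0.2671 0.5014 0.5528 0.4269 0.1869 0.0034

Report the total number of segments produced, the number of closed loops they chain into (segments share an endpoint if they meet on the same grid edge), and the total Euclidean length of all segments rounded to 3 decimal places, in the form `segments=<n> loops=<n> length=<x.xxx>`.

cell (0,0): code 0100 → (0.811,1.000)–(1.000,0.807)
cell (0,1): code 1100 → (0.509,2.000)–(0.811,1.000)
cell (0,2): code 1100 → (0.677,3.000)–(0.509,2.000)
cell (0,3): code 1000 → (1.000,3.397)–(0.677,3.000)
cell (1,0): code 0110 → (1.000,0.807)–(2.000,0.664)
cell (1,3): code 1001 → (2.000,3.512)–(1.000,3.397)
cell (2,0): code 0010 → (2.000,0.664)–(2.380,1.000)
cell (2,1): code 0011 → (2.380,1.000)–(2.646,2.000)
cell (2,2): code 0011 → (2.646,2.000)–(2.439,3.000)
cell (2,3): code 0001 → (2.439,3.000)–(2.000,3.512)
total: 10 segments, chained into 1 closed loop(s), length Σ = 8.093899

segments=10 loops=1 length=8.094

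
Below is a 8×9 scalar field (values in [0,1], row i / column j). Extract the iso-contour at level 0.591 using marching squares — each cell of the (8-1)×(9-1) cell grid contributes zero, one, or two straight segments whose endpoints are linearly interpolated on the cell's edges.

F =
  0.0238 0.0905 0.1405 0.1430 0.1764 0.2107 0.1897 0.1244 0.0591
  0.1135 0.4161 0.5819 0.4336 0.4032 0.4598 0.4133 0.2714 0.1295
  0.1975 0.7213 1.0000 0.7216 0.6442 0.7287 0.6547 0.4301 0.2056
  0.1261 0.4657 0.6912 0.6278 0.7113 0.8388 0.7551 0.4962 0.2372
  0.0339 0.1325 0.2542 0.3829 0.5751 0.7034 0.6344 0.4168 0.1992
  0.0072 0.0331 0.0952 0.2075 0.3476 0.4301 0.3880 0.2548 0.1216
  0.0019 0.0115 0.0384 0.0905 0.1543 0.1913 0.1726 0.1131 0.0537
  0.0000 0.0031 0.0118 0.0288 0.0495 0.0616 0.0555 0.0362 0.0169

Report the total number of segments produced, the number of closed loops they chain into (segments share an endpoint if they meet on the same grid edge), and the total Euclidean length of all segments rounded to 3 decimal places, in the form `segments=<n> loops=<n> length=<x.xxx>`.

cell (1,0): code 0100 → (1.573,1.000)–(2.000,0.751)
cell (1,1): code 1100 → (1.022,2.000)–(1.573,1.000)
cell (1,2): code 1100 → (1.547,3.000)–(1.022,2.000)
cell (1,3): code 1100 → (1.779,4.000)–(1.547,3.000)
cell (1,4): code 1100 → (1.488,5.000)–(1.779,4.000)
cell (1,5): code 1100 → (1.736,6.000)–(1.488,5.000)
cell (1,6): code 1000 → (2.000,6.284)–(1.736,6.000)
cell (2,0): code 0010 → (2.000,0.751)–(2.510,1.000)
cell (2,1): code 0111 → (2.510,1.000)–(3.000,1.556)
cell (2,6): code 1001 → (3.000,6.634)–(2.000,6.284)
cell (3,1): code 0010 → (3.000,1.556)–(3.229,2.000)
cell (3,2): code 0011 → (3.229,2.000)–(3.150,3.000)
cell (3,3): code 0011 → (3.150,3.000)–(3.883,4.000)
cell (3,4): code 0111 → (3.883,4.000)–(4.000,4.124)
cell (3,6): code 1001 → (4.000,6.199)–(3.000,6.634)
cell (4,4): code 0010 → (4.000,4.124)–(4.411,5.000)
cell (4,5): code 0011 → (4.411,5.000)–(4.176,6.000)
cell (4,6): code 0001 → (4.176,6.000)–(4.000,6.199)
total: 18 segments, chained into 1 closed loop(s), length Σ = 14.883851

segments=18 loops=1 length=14.884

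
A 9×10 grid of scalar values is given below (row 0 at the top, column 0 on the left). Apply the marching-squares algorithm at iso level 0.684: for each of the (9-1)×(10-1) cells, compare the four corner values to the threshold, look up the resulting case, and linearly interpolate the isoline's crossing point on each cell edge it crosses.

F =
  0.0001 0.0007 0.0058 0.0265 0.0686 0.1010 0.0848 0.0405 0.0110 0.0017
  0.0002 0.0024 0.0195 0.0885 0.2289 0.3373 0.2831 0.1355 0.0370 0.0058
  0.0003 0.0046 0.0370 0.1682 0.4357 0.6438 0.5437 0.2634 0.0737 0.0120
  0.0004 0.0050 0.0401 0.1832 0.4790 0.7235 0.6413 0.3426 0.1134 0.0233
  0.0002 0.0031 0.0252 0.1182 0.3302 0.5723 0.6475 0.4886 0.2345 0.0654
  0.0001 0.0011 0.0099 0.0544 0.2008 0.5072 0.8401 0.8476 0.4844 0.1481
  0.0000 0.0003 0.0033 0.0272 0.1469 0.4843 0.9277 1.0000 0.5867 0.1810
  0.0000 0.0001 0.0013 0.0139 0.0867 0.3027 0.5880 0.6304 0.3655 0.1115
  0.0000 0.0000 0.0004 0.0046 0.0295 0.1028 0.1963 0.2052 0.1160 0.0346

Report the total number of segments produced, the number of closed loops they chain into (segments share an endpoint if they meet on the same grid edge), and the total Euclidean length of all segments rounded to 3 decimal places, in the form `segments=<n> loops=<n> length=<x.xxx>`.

segments=12 loops=2 length=9.815

cell (2,4): code 0100 → (2.504,5.000)–(3.000,4.838)
cell (2,5): code 1000 → (3.000,5.481)–(2.504,5.000)
cell (3,4): code 0010 → (3.000,4.838)–(3.261,5.000)
cell (3,5): code 0001 → (3.261,5.000)–(3.000,5.481)
cell (4,5): code 0100 → (4.190,6.000)–(5.000,5.531)
cell (4,6): code 1100 → (4.544,7.000)–(4.190,6.000)
cell (4,7): code 1000 → (5.000,7.450)–(4.544,7.000)
cell (5,5): code 0110 → (5.000,5.531)–(6.000,5.450)
cell (5,7): code 1001 → (6.000,7.765)–(5.000,7.450)
cell (6,5): code 0010 → (6.000,5.450)–(6.717,6.000)
cell (6,6): code 0011 → (6.717,6.000)–(6.855,7.000)
cell (6,7): code 0001 → (6.855,7.000)–(6.000,7.765)
total: 12 segments, chained into 2 closed loop(s), length Σ = 9.815466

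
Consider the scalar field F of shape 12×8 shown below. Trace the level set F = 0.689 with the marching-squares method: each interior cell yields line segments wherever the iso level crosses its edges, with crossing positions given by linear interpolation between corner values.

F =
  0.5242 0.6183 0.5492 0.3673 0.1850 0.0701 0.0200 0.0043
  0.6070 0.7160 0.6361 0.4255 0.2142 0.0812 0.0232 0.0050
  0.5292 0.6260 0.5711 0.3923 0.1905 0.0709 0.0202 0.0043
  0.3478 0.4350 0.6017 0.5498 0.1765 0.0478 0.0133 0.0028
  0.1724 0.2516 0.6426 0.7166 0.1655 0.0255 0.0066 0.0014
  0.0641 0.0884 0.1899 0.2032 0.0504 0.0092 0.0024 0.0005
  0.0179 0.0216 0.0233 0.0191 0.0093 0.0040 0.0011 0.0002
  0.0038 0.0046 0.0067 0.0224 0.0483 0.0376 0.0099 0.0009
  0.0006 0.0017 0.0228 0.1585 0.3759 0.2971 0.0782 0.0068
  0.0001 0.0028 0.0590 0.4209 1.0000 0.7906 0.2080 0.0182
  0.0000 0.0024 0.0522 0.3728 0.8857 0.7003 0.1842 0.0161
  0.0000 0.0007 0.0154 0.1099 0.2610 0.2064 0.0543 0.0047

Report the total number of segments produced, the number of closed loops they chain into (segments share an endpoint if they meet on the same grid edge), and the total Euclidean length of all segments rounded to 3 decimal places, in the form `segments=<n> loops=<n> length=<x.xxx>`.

segments=16 loops=3 length=8.317

cell (0,0): code 0100 → (0.724,1.000)–(1.000,0.752)
cell (0,1): code 1000 → (1.000,1.338)–(0.724,1.000)
cell (1,0): code 0010 → (1.000,0.752)–(1.300,1.000)
cell (1,1): code 0001 → (1.300,1.000)–(1.000,1.338)
cell (3,2): code 0100 → (3.835,3.000)–(4.000,2.627)
cell (3,3): code 1000 → (4.000,3.050)–(3.835,3.000)
cell (4,2): code 0010 → (4.000,2.627)–(4.054,3.000)
cell (4,3): code 0001 → (4.054,3.000)–(4.000,3.050)
cell (8,3): code 0100 → (8.502,4.000)–(9.000,3.463)
cell (8,4): code 1100 → (8.794,5.000)–(8.502,4.000)
cell (8,5): code 1000 → (9.000,5.174)–(8.794,5.000)
cell (9,3): code 0110 → (9.000,3.463)–(10.000,3.616)
cell (9,5): code 1001 → (10.000,5.022)–(9.000,5.174)
cell (10,3): code 0010 → (10.000,3.616)–(10.315,4.000)
cell (10,4): code 0011 → (10.315,4.000)–(10.023,5.000)
cell (10,5): code 0001 → (10.023,5.000)–(10.000,5.022)
total: 16 segments, chained into 3 closed loop(s), length Σ = 8.317016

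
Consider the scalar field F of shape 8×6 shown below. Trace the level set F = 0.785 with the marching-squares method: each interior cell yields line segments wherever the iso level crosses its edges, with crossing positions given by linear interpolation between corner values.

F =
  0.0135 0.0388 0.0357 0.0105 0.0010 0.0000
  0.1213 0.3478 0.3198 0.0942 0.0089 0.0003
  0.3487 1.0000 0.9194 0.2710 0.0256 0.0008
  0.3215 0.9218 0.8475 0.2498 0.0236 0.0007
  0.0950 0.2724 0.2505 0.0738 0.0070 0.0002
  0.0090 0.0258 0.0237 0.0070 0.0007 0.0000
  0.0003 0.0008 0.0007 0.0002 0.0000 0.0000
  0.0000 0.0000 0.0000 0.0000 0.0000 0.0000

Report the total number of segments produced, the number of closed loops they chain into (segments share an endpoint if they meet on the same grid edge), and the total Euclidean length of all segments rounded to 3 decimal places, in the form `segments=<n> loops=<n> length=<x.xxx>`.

segments=8 loops=1 length=5.252

cell (1,0): code 0100 → (1.670,1.000)–(2.000,0.670)
cell (1,1): code 1100 → (1.776,2.000)–(1.670,1.000)
cell (1,2): code 1000 → (2.000,2.207)–(1.776,2.000)
cell (2,0): code 0110 → (2.000,0.670)–(3.000,0.772)
cell (2,2): code 1001 → (3.000,2.105)–(2.000,2.207)
cell (3,0): code 0010 → (3.000,0.772)–(3.211,1.000)
cell (3,1): code 0011 → (3.211,1.000)–(3.105,2.000)
cell (3,2): code 0001 → (3.105,2.000)–(3.000,2.105)
total: 8 segments, chained into 1 closed loop(s), length Σ = 5.251746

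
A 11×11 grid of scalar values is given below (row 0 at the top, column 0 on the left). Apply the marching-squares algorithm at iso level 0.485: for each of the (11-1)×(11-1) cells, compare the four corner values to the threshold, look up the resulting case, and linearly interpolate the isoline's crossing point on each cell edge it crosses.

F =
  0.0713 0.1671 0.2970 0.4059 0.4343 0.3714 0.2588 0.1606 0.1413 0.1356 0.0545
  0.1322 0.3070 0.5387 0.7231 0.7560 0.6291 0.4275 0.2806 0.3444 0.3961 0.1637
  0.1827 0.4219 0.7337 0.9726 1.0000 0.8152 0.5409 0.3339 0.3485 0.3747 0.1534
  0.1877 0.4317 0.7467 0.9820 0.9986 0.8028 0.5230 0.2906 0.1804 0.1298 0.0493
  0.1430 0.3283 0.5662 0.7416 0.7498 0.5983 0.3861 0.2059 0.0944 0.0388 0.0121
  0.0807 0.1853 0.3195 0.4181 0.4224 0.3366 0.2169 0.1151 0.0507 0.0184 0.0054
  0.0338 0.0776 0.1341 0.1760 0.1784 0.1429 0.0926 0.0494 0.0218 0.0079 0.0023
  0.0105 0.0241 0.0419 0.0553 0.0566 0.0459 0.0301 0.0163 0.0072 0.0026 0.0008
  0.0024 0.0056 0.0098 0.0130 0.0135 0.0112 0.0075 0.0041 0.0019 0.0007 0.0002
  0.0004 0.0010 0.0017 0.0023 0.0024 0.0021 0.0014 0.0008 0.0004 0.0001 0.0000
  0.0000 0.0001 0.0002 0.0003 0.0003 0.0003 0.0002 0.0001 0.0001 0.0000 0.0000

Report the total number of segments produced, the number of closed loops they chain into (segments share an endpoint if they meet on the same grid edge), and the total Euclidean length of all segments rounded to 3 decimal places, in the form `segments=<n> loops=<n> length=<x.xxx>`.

segments=18 loops=1 length=15.330

cell (0,1): code 0100 → (0.778,2.000)–(1.000,1.768)
cell (0,2): code 1100 → (0.249,3.000)–(0.778,2.000)
cell (0,3): code 1100 → (0.158,4.000)–(0.249,3.000)
cell (0,4): code 1100 → (0.441,5.000)–(0.158,4.000)
cell (0,5): code 1000 → (1.000,5.715)–(0.441,5.000)
cell (1,1): code 0110 → (1.000,1.768)–(2.000,1.202)
cell (1,5): code 1101 → (1.507,6.000)–(1.000,5.715)
cell (1,6): code 1000 → (2.000,6.270)–(1.507,6.000)
cell (2,1): code 0110 → (2.000,1.202)–(3.000,1.169)
cell (2,6): code 1001 → (3.000,6.164)–(2.000,6.270)
cell (3,1): code 0110 → (3.000,1.169)–(4.000,1.659)
cell (3,5): code 1011 → (4.000,5.534)–(3.278,6.000)
cell (3,6): code 0001 → (3.278,6.000)–(3.000,6.164)
cell (4,1): code 0010 → (4.000,1.659)–(4.329,2.000)
cell (4,2): code 0011 → (4.329,2.000)–(4.793,3.000)
cell (4,3): code 0011 → (4.793,3.000)–(4.809,4.000)
cell (4,4): code 0011 → (4.809,4.000)–(4.433,5.000)
cell (4,5): code 0001 → (4.433,5.000)–(4.000,5.534)
total: 18 segments, chained into 1 closed loop(s), length Σ = 15.329863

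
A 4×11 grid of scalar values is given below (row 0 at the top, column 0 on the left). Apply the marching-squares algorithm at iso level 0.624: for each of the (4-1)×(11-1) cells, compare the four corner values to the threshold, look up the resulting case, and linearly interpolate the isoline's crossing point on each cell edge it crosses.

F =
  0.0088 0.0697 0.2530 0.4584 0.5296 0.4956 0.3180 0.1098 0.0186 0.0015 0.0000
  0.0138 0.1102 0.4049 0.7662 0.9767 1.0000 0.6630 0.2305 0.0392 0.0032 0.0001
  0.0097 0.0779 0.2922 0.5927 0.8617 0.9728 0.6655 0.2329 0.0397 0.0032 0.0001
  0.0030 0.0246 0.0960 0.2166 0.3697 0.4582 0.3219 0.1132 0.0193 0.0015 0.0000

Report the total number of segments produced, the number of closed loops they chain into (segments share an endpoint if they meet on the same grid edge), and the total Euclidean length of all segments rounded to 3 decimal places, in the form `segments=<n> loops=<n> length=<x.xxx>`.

segments=12 loops=1 length=9.436

cell (0,2): code 0100 → (0.538,3.000)–(1.000,2.606)
cell (0,3): code 1100 → (0.211,4.000)–(0.538,3.000)
cell (0,4): code 1100 → (0.255,5.000)–(0.211,4.000)
cell (0,5): code 1100 → (0.887,6.000)–(0.255,5.000)
cell (0,6): code 1000 → (1.000,6.090)–(0.887,6.000)
cell (1,2): code 0010 → (1.000,2.606)–(1.820,3.000)
cell (1,3): code 0111 → (1.820,3.000)–(2.000,3.116)
cell (1,6): code 1001 → (2.000,6.096)–(1.000,6.090)
cell (2,3): code 0010 → (2.000,3.116)–(2.483,4.000)
cell (2,4): code 0011 → (2.483,4.000)–(2.678,5.000)
cell (2,5): code 0011 → (2.678,5.000)–(2.121,6.000)
cell (2,6): code 0001 → (2.121,6.000)–(2.000,6.096)
total: 12 segments, chained into 1 closed loop(s), length Σ = 9.436379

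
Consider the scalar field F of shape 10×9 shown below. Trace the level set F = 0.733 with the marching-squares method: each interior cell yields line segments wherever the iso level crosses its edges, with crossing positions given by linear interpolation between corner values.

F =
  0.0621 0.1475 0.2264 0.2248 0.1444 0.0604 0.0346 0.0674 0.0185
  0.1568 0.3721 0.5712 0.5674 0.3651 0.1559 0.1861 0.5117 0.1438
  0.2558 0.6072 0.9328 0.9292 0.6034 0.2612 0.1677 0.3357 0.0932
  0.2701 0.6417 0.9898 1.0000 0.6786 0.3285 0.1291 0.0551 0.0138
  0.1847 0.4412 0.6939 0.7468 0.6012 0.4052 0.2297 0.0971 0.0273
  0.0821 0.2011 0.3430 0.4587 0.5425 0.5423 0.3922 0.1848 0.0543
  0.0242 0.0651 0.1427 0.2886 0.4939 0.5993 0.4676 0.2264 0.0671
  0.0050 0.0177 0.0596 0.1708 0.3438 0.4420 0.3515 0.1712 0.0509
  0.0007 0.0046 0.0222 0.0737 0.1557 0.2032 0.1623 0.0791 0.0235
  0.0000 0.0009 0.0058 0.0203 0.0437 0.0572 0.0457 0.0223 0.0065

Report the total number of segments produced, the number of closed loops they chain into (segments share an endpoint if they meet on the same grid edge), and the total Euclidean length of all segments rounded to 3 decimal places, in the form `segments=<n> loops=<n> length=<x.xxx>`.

cell (1,1): code 0100 → (1.447,2.000)–(2.000,1.386)
cell (1,2): code 1100 → (1.458,3.000)–(1.447,2.000)
cell (1,3): code 1000 → (2.000,3.602)–(1.458,3.000)
cell (2,1): code 0110 → (2.000,1.386)–(3.000,1.262)
cell (2,3): code 1001 → (3.000,3.831)–(2.000,3.602)
cell (3,1): code 0010 → (3.000,1.262)–(3.868,2.000)
cell (3,2): code 0111 → (3.868,2.000)–(4.000,2.739)
cell (3,3): code 1001 → (4.000,3.095)–(3.000,3.831)
cell (4,2): code 0010 → (4.000,2.739)–(4.048,3.000)
cell (4,3): code 0001 → (4.048,3.000)–(4.000,3.095)
total: 10 segments, chained into 1 closed loop(s), length Σ = 8.172582

segments=10 loops=1 length=8.173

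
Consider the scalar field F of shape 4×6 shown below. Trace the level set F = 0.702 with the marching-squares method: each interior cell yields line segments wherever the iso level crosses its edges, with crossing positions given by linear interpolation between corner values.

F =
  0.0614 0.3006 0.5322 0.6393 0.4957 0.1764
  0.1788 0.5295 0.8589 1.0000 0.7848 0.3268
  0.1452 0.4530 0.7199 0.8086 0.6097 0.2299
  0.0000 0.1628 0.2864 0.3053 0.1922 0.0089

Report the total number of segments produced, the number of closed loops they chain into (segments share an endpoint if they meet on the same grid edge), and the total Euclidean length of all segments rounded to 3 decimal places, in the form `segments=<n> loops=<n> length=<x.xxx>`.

segments=10 loops=1 length=7.168

cell (0,1): code 0100 → (0.520,2.000)–(1.000,1.524)
cell (0,2): code 1100 → (0.174,3.000)–(0.520,2.000)
cell (0,3): code 1100 → (0.714,4.000)–(0.174,3.000)
cell (0,4): code 1000 → (1.000,4.181)–(0.714,4.000)
cell (1,1): code 0110 → (1.000,1.524)–(2.000,1.933)
cell (1,3): code 1011 → (2.000,3.536)–(1.473,4.000)
cell (1,4): code 0001 → (1.473,4.000)–(1.000,4.181)
cell (2,1): code 0010 → (2.000,1.933)–(2.041,2.000)
cell (2,2): code 0011 → (2.041,2.000)–(2.212,3.000)
cell (2,3): code 0001 → (2.212,3.000)–(2.000,3.536)
total: 10 segments, chained into 1 closed loop(s), length Σ = 7.168130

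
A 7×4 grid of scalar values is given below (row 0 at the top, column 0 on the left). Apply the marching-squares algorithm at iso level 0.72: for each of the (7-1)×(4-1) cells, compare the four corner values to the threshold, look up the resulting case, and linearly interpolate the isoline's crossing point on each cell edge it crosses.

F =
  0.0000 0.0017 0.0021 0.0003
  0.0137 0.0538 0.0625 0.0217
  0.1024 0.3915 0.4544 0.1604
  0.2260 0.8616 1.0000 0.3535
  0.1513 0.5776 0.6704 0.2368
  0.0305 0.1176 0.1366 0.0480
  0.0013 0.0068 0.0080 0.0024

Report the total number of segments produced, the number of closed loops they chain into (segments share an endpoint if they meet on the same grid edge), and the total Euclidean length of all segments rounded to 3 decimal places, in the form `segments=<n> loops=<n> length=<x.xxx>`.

segments=6 loops=1 length=4.628

cell (2,0): code 0100 → (2.699,1.000)–(3.000,0.777)
cell (2,1): code 1100 → (2.487,2.000)–(2.699,1.000)
cell (2,2): code 1000 → (3.000,2.433)–(2.487,2.000)
cell (3,0): code 0010 → (3.000,0.777)–(3.499,1.000)
cell (3,1): code 0011 → (3.499,1.000)–(3.850,2.000)
cell (3,2): code 0001 → (3.850,2.000)–(3.000,2.433)
total: 6 segments, chained into 1 closed loop(s), length Σ = 4.627828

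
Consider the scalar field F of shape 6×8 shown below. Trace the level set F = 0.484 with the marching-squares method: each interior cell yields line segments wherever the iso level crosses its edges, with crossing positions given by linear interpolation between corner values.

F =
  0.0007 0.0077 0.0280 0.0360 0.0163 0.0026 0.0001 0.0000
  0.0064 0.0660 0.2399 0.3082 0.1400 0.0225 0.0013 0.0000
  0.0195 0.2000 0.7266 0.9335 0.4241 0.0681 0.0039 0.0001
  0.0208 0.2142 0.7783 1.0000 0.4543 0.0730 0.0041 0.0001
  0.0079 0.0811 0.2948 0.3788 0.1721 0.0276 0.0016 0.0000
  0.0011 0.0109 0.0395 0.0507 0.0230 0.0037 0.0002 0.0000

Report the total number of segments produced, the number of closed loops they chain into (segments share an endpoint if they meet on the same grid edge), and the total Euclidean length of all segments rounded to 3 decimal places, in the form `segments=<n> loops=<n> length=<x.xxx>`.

segments=8 loops=1 length=7.929

cell (1,1): code 0100 → (1.502,2.000)–(2.000,1.539)
cell (1,2): code 1100 → (1.281,3.000)–(1.502,2.000)
cell (1,3): code 1000 → (2.000,3.882)–(1.281,3.000)
cell (2,1): code 0110 → (2.000,1.539)–(3.000,1.478)
cell (2,3): code 1001 → (3.000,3.946)–(2.000,3.882)
cell (3,1): code 0010 → (3.000,1.478)–(3.609,2.000)
cell (3,2): code 0011 → (3.609,2.000)–(3.831,3.000)
cell (3,3): code 0001 → (3.831,3.000)–(3.000,3.946)
total: 8 segments, chained into 1 closed loop(s), length Σ = 7.929379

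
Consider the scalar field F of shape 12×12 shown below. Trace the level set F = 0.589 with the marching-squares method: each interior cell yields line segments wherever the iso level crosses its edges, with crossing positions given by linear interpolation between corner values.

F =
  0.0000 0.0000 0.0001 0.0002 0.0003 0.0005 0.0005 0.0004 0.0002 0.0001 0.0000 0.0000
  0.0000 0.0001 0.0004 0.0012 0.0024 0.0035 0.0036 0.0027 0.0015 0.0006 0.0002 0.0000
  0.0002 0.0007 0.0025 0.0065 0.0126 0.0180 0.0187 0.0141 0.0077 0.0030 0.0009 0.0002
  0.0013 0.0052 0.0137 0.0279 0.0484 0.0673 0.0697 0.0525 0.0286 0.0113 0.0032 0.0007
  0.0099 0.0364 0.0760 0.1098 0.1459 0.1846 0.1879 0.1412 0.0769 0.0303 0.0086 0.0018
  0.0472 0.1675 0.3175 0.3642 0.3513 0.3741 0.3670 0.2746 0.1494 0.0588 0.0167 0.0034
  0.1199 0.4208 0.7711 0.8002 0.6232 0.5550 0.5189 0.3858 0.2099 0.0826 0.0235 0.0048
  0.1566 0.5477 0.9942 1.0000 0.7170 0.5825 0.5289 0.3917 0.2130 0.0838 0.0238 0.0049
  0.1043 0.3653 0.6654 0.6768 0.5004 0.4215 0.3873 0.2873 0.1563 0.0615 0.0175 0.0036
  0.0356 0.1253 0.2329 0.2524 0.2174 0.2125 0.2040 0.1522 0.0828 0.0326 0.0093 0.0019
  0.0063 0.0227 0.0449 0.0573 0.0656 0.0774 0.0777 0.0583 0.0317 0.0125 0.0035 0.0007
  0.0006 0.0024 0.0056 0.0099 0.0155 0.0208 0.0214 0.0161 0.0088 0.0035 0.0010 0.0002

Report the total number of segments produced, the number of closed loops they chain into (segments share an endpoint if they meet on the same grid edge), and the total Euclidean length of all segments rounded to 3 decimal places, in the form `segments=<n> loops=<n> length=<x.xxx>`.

segments=12 loops=1 length=10.220

cell (5,1): code 0100 → (5.599,2.000)–(6.000,1.480)
cell (5,2): code 1100 → (5.516,3.000)–(5.599,2.000)
cell (5,3): code 1100 → (5.874,4.000)–(5.516,3.000)
cell (5,4): code 1000 → (6.000,4.501)–(5.874,4.000)
cell (6,1): code 0110 → (6.000,1.480)–(7.000,1.092)
cell (6,4): code 1001 → (7.000,4.952)–(6.000,4.501)
cell (7,1): code 0110 → (7.000,1.092)–(8.000,1.745)
cell (7,3): code 1011 → (8.000,3.498)–(7.591,4.000)
cell (7,4): code 0001 → (7.591,4.000)–(7.000,4.952)
cell (8,1): code 0010 → (8.000,1.745)–(8.177,2.000)
cell (8,2): code 0011 → (8.177,2.000)–(8.207,3.000)
cell (8,3): code 0001 → (8.207,3.000)–(8.000,3.498)
total: 12 segments, chained into 1 closed loop(s), length Σ = 10.220391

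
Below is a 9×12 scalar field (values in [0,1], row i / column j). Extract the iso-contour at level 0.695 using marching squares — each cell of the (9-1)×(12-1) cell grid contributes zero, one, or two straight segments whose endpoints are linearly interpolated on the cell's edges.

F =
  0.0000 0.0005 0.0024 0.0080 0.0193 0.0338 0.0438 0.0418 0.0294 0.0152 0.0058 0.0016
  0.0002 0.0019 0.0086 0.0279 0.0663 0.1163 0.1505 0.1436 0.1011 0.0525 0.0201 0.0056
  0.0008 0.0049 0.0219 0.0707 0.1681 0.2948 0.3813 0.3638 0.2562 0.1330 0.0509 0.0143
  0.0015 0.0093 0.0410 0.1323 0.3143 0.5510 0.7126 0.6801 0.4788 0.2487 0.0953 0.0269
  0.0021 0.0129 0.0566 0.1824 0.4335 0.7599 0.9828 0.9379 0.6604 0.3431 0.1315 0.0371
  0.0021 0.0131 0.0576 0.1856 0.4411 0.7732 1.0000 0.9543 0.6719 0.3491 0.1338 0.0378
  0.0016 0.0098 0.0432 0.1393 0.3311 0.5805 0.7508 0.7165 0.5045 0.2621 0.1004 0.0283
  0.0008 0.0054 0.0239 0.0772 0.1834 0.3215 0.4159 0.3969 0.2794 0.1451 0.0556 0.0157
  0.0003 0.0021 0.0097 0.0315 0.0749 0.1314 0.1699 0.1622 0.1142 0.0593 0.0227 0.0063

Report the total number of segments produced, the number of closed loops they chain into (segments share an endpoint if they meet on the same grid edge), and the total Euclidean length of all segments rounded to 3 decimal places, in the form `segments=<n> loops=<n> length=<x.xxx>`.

cell (2,5): code 0100 → (2.947,6.000)–(3.000,5.891)
cell (2,6): code 1000 → (3.000,6.542)–(2.947,6.000)
cell (3,4): code 0100 → (3.689,5.000)–(4.000,4.801)
cell (3,5): code 1110 → (3.000,5.891)–(3.689,5.000)
cell (3,6): code 1101 → (3.058,7.000)–(3.000,6.542)
cell (3,7): code 1000 → (4.000,7.875)–(3.058,7.000)
cell (4,4): code 0110 → (4.000,4.801)–(5.000,4.765)
cell (4,7): code 1001 → (5.000,7.918)–(4.000,7.875)
cell (5,4): code 0010 → (5.000,4.765)–(5.406,5.000)
cell (5,5): code 0111 → (5.406,5.000)–(6.000,5.672)
cell (5,7): code 1001 → (6.000,7.101)–(5.000,7.918)
cell (6,5): code 0010 → (6.000,5.672)–(6.167,6.000)
cell (6,6): code 0011 → (6.167,6.000)–(6.067,7.000)
cell (6,7): code 0001 → (6.067,7.000)–(6.000,7.101)
total: 14 segments, chained into 1 closed loop(s), length Σ = 10.062334

segments=14 loops=1 length=10.062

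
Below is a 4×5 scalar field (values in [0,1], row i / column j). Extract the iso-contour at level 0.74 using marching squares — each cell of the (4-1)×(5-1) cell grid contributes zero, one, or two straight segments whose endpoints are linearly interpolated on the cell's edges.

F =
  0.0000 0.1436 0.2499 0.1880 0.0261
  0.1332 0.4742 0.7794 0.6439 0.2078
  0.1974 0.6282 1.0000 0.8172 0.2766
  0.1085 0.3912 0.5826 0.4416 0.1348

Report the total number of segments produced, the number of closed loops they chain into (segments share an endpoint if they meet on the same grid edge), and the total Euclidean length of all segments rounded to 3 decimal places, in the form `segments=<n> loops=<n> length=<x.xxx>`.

cell (0,1): code 0100 → (0.926,2.000)–(1.000,1.871)
cell (0,2): code 1000 → (1.000,2.291)–(0.926,2.000)
cell (1,1): code 0110 → (1.000,1.871)–(2.000,1.301)
cell (1,2): code 1101 → (1.555,3.000)–(1.000,2.291)
cell (1,3): code 1000 → (2.000,3.143)–(1.555,3.000)
cell (2,1): code 0010 → (2.000,1.301)–(2.623,2.000)
cell (2,2): code 0011 → (2.623,2.000)–(2.206,3.000)
cell (2,3): code 0001 → (2.206,3.000)–(2.000,3.143)
total: 8 segments, chained into 1 closed loop(s), length Σ = 5.238753

segments=8 loops=1 length=5.239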